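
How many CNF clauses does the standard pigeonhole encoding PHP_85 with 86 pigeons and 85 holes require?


The PHP encoding has two parts:
1) At-least-one-hole clauses: 86 (one per pigeon, each with 85 literals).
2) At-most-one-pigeon-per-hole clauses: 85 holes * C(86,2) = 85 * 3655 = 310675.
Total clauses = 86 + 310675 = 310761.

310761


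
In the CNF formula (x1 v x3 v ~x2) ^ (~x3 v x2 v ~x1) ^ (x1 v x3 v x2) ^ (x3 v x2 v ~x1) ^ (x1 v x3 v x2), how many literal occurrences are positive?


Scan each clause for unnegated literals.
Clause 1: 2 positive; Clause 2: 1 positive; Clause 3: 3 positive; Clause 4: 2 positive; Clause 5: 3 positive.
Total positive literal occurrences = 11.

11


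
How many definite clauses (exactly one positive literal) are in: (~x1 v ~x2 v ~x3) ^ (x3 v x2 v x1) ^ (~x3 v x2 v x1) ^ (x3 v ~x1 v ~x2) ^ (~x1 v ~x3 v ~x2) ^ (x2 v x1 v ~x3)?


A definite clause has exactly one positive literal.
Clause 1: 0 positive -> not definite
Clause 2: 3 positive -> not definite
Clause 3: 2 positive -> not definite
Clause 4: 1 positive -> definite
Clause 5: 0 positive -> not definite
Clause 6: 2 positive -> not definite
Definite clause count = 1.

1


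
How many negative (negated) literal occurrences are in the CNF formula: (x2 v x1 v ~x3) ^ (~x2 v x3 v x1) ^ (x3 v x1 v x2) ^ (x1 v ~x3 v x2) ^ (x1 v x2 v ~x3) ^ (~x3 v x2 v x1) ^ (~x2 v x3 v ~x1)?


Scan each clause for negated literals.
Clause 1: 1 negative; Clause 2: 1 negative; Clause 3: 0 negative; Clause 4: 1 negative; Clause 5: 1 negative; Clause 6: 1 negative; Clause 7: 2 negative.
Total negative literal occurrences = 7.

7


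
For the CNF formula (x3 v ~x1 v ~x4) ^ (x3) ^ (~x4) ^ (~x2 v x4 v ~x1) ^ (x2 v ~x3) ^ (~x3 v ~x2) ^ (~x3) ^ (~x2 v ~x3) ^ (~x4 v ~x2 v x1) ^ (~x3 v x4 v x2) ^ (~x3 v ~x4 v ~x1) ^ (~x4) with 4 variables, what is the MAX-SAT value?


Enumerate all 16 truth assignments.
For each, count how many of the 12 clauses are satisfied.
The formula is not fully satisfiable, so the maximum is below 12.
Maximum simultaneously satisfiable clauses = 11.

11


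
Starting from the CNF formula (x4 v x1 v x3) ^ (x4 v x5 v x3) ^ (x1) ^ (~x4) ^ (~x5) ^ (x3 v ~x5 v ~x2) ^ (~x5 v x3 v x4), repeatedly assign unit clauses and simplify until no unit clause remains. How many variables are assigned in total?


Unit propagation repeatedly assigns the literal in any unit clause, then simplifies.
Assignments in order: x1 = T, x4 = F, x5 = F, x3 = T.
No further unit clauses remain.
Total variables assigned = 4.

4


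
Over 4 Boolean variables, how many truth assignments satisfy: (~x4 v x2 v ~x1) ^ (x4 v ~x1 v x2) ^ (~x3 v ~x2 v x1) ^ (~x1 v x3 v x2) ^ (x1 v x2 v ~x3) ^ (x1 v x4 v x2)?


Enumerate all 16 truth assignments over 4 variables.
Test each against every clause.
Satisfying assignments found: 7.

7


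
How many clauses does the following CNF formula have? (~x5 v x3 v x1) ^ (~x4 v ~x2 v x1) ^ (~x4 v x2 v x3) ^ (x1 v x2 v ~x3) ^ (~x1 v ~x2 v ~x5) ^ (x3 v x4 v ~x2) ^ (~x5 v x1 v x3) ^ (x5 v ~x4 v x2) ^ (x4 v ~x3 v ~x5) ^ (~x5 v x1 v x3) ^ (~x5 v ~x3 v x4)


Each group enclosed in parentheses joined by ^ is one clause.
Counting the conjuncts: 11 clauses.

11


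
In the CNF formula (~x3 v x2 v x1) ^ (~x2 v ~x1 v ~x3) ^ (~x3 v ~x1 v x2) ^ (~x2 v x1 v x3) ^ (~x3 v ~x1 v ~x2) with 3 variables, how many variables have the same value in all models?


Find all satisfying assignments: 4 model(s).
Check which variables have the same value in every model.
No variable is fixed across all models.
Backbone size = 0.

0


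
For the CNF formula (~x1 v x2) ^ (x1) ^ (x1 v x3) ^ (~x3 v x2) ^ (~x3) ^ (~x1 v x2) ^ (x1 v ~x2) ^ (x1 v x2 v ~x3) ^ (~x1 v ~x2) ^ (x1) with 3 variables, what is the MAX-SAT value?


Enumerate all 8 truth assignments.
For each, count how many of the 10 clauses are satisfied.
The formula is not fully satisfiable, so the maximum is below 10.
Maximum simultaneously satisfiable clauses = 9.

9


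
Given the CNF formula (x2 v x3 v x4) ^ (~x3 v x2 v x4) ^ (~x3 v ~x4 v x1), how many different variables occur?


Identify each distinct variable in the formula.
Variables found: x1, x2, x3, x4.
Total distinct variables = 4.

4


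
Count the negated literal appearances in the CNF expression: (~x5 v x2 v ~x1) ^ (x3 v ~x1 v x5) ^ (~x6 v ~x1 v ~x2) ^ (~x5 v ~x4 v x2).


Scan each clause for negated literals.
Clause 1: 2 negative; Clause 2: 1 negative; Clause 3: 3 negative; Clause 4: 2 negative.
Total negative literal occurrences = 8.

8


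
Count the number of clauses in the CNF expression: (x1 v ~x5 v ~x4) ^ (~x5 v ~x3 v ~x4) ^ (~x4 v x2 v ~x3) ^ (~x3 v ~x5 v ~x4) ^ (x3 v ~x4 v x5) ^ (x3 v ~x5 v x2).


Each group enclosed in parentheses joined by ^ is one clause.
Counting the conjuncts: 6 clauses.

6


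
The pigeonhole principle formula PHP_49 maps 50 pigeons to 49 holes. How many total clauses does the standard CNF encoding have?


The PHP encoding has two parts:
1) At-least-one-hole clauses: 50 (one per pigeon, each with 49 literals).
2) At-most-one-pigeon-per-hole clauses: 49 holes * C(50,2) = 49 * 1225 = 60025.
Total clauses = 50 + 60025 = 60075.

60075


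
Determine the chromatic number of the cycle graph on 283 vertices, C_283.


An odd cycle cannot be 2-colored: alternating two colors around the cycle returns to the start with a conflict.
Since 283 is odd, three colors are required (and three suffice).
Chromatic number = 3.

3


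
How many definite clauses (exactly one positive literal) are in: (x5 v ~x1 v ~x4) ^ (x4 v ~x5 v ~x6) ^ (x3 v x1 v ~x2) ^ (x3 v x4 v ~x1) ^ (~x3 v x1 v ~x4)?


A definite clause has exactly one positive literal.
Clause 1: 1 positive -> definite
Clause 2: 1 positive -> definite
Clause 3: 2 positive -> not definite
Clause 4: 2 positive -> not definite
Clause 5: 1 positive -> definite
Definite clause count = 3.

3


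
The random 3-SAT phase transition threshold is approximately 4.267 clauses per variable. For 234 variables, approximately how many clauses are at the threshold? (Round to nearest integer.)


The 3-SAT phase transition occurs at approximately 4.267 clauses per variable.
m = 4.267 * 234 = 998.478.
Rounded to nearest integer: 998.

998


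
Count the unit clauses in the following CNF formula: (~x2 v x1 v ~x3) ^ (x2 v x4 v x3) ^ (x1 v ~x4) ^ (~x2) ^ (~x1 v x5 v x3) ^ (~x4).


A unit clause contains exactly one literal.
Unit clauses found: (~x2), (~x4).
Count = 2.

2


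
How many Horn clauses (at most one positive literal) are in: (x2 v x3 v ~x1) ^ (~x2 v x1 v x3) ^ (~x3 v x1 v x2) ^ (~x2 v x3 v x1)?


A Horn clause has at most one positive literal.
Clause 1: 2 positive lit(s) -> not Horn
Clause 2: 2 positive lit(s) -> not Horn
Clause 3: 2 positive lit(s) -> not Horn
Clause 4: 2 positive lit(s) -> not Horn
Total Horn clauses = 0.

0


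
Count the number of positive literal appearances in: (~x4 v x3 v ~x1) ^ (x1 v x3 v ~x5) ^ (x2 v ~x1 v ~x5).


Scan each clause for unnegated literals.
Clause 1: 1 positive; Clause 2: 2 positive; Clause 3: 1 positive.
Total positive literal occurrences = 4.

4


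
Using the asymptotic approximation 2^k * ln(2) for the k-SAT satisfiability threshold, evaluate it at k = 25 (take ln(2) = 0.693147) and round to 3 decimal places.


Using the asymptotic formula: threshold ~ 2^k * ln(2).
2^25 = 33554432.
33554432 * 0.693147 = 23258153.878.

23258153.878


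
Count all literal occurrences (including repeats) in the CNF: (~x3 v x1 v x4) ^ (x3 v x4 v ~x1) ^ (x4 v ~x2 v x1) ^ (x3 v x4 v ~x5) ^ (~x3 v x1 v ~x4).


Clause lengths: 3, 3, 3, 3, 3.
Sum = 3 + 3 + 3 + 3 + 3 = 15.

15


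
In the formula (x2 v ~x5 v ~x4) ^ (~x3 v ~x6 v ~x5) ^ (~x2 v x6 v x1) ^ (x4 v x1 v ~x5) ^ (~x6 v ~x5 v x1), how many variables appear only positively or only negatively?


A pure literal appears in only one polarity across all clauses.
Pure literals: x1 (positive only), x3 (negative only), x5 (negative only).
Count = 3.

3


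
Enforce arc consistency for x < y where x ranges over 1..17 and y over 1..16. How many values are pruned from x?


For the constraint x < y, x needs a supporting value in y's domain.
x can be at most 15 (one less than y's maximum).
Valid x values from domain: 15 out of 17.
Pruned = 17 - 15 = 2.

2


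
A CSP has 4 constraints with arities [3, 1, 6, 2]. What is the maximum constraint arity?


The arities are: 3, 1, 6, 2.
Scan for the maximum value.
Maximum arity = 6.

6


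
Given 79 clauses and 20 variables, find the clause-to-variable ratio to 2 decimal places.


Clause-to-variable ratio = clauses / variables.
79 / 20 = 3.95.

3.95


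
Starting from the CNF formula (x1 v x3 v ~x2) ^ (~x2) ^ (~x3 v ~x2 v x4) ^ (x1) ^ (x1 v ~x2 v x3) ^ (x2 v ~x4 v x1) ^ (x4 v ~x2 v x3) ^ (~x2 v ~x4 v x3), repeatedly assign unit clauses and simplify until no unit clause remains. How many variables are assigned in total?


Unit propagation repeatedly assigns the literal in any unit clause, then simplifies.
Assignments in order: x2 = F, x1 = T.
No further unit clauses remain.
Total variables assigned = 2.

2


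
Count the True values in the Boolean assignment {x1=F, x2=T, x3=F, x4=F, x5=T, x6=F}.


The weight is the number of variables assigned True.
True variables: x2, x5.
Weight = 2.

2


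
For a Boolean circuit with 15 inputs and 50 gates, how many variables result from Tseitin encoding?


The Tseitin transformation introduces one auxiliary variable per gate.
Total variables = inputs + gates = 15 + 50 = 65.

65


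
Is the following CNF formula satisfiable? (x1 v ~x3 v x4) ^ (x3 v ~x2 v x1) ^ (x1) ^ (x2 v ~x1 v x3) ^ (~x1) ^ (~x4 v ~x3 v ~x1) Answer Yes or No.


Check all 16 possible truth assignments.
Number of satisfying assignments found: 0.
The formula is unsatisfiable.

No


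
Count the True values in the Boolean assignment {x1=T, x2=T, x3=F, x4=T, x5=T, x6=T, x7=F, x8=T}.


The weight is the number of variables assigned True.
True variables: x1, x2, x4, x5, x6, x8.
Weight = 6.

6


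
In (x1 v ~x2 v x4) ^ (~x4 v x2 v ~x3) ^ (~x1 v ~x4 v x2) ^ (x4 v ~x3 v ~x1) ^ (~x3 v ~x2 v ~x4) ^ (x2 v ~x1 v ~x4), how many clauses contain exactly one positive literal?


A definite clause has exactly one positive literal.
Clause 1: 2 positive -> not definite
Clause 2: 1 positive -> definite
Clause 3: 1 positive -> definite
Clause 4: 1 positive -> definite
Clause 5: 0 positive -> not definite
Clause 6: 1 positive -> definite
Definite clause count = 4.

4


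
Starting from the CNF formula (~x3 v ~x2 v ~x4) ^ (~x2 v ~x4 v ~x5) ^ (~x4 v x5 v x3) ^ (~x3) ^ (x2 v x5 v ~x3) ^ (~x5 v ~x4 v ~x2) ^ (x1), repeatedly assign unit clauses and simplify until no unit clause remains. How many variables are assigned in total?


Unit propagation repeatedly assigns the literal in any unit clause, then simplifies.
Assignments in order: x3 = F, x1 = T.
No further unit clauses remain.
Total variables assigned = 2.

2


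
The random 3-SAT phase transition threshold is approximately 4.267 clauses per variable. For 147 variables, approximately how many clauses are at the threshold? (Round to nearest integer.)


The 3-SAT phase transition occurs at approximately 4.267 clauses per variable.
m = 4.267 * 147 = 627.249.
Rounded to nearest integer: 627.

627


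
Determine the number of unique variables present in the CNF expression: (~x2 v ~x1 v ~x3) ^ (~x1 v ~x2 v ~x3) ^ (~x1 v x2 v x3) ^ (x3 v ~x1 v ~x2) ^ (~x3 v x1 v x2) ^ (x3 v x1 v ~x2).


Identify each distinct variable in the formula.
Variables found: x1, x2, x3.
Total distinct variables = 3.

3


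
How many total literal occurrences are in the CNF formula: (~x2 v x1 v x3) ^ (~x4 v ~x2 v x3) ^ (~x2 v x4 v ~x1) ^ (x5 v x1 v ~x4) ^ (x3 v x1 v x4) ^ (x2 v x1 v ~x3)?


Clause lengths: 3, 3, 3, 3, 3, 3.
Sum = 3 + 3 + 3 + 3 + 3 + 3 = 18.

18


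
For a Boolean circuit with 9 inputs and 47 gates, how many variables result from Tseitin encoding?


The Tseitin transformation introduces one auxiliary variable per gate.
Total variables = inputs + gates = 9 + 47 = 56.

56


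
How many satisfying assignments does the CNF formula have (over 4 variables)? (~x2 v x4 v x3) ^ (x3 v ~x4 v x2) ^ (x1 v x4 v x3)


Enumerate all 16 truth assignments over 4 variables.
Test each against every clause.
Satisfying assignments found: 11.

11


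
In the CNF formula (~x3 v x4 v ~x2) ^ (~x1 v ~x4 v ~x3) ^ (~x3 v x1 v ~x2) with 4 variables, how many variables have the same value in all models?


Find all satisfying assignments: 11 model(s).
Check which variables have the same value in every model.
No variable is fixed across all models.
Backbone size = 0.

0


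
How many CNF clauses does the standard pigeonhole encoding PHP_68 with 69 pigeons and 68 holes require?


The PHP encoding has two parts:
1) At-least-one-hole clauses: 69 (one per pigeon, each with 68 literals).
2) At-most-one-pigeon-per-hole clauses: 68 holes * C(69,2) = 68 * 2346 = 159528.
Total clauses = 69 + 159528 = 159597.

159597


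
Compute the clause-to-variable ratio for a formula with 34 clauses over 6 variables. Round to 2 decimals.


Clause-to-variable ratio = clauses / variables.
34 / 6 = 5.67.

5.67


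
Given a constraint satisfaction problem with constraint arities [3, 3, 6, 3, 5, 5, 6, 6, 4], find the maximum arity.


The arities are: 3, 3, 6, 3, 5, 5, 6, 6, 4.
Scan for the maximum value.
Maximum arity = 6.

6


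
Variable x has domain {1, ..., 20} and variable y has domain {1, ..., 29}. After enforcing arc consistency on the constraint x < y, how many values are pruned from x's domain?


For the constraint x < y, x needs a supporting value in y's domain.
x can be at most 28 (one less than y's maximum).
Valid x values from domain: 20 out of 20.
Pruned = 20 - 20 = 0.

0


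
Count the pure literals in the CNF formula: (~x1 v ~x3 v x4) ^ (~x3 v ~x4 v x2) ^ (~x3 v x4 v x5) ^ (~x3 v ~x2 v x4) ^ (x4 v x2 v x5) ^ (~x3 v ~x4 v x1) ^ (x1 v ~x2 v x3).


A pure literal appears in only one polarity across all clauses.
Pure literals: x5 (positive only).
Count = 1.

1


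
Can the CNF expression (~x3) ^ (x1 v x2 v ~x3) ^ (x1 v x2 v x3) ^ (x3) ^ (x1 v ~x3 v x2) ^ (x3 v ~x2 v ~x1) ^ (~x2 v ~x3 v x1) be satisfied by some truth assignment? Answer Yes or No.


Check all 8 possible truth assignments.
Number of satisfying assignments found: 0.
The formula is unsatisfiable.

No


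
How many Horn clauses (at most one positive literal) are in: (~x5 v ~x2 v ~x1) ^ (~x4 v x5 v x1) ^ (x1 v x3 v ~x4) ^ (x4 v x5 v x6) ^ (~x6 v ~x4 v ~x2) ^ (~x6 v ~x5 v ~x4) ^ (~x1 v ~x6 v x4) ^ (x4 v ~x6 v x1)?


A Horn clause has at most one positive literal.
Clause 1: 0 positive lit(s) -> Horn
Clause 2: 2 positive lit(s) -> not Horn
Clause 3: 2 positive lit(s) -> not Horn
Clause 4: 3 positive lit(s) -> not Horn
Clause 5: 0 positive lit(s) -> Horn
Clause 6: 0 positive lit(s) -> Horn
Clause 7: 1 positive lit(s) -> Horn
Clause 8: 2 positive lit(s) -> not Horn
Total Horn clauses = 4.

4


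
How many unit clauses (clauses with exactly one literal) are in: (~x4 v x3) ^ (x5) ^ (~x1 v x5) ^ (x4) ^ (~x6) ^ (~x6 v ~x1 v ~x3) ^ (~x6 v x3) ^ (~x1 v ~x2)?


A unit clause contains exactly one literal.
Unit clauses found: (x5), (x4), (~x6).
Count = 3.

3


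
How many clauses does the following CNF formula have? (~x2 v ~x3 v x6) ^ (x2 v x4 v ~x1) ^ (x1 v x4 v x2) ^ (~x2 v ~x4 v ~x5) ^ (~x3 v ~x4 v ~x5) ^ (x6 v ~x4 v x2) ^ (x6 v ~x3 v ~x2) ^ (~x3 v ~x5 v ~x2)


Each group enclosed in parentheses joined by ^ is one clause.
Counting the conjuncts: 8 clauses.

8


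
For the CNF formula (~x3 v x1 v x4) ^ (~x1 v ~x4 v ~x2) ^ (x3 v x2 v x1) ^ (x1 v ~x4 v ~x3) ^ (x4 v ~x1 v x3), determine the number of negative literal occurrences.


Scan each clause for negated literals.
Clause 1: 1 negative; Clause 2: 3 negative; Clause 3: 0 negative; Clause 4: 2 negative; Clause 5: 1 negative.
Total negative literal occurrences = 7.

7


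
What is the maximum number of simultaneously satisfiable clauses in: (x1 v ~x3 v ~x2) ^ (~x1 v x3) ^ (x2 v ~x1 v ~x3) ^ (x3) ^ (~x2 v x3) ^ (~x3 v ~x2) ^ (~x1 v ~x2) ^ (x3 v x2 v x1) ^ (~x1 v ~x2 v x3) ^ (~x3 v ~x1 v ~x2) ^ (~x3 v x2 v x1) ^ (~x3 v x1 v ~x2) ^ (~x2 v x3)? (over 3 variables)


Enumerate all 8 truth assignments.
For each, count how many of the 13 clauses are satisfied.
The formula is not fully satisfiable, so the maximum is below 13.
Maximum simultaneously satisfiable clauses = 12.

12


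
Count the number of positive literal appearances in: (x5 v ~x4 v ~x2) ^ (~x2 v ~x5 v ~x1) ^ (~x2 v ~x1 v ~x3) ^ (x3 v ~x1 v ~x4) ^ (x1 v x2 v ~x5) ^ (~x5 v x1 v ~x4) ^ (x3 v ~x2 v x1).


Scan each clause for unnegated literals.
Clause 1: 1 positive; Clause 2: 0 positive; Clause 3: 0 positive; Clause 4: 1 positive; Clause 5: 2 positive; Clause 6: 1 positive; Clause 7: 2 positive.
Total positive literal occurrences = 7.

7


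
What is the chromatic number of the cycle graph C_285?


An odd cycle cannot be 2-colored: alternating two colors around the cycle returns to the start with a conflict.
Since 285 is odd, three colors are required (and three suffice).
Chromatic number = 3.

3


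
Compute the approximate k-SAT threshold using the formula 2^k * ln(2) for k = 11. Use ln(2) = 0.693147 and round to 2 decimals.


Using the asymptotic formula: threshold ~ 2^k * ln(2).
2^11 = 2048.
2048 * 0.693147 = 1419.57.

1419.57


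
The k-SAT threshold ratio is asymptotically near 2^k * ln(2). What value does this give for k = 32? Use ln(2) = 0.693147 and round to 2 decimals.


Using the asymptotic formula: threshold ~ 2^k * ln(2).
2^32 = 4294967296.
4294967296 * 0.693147 = 2977043696.32.

2977043696.32


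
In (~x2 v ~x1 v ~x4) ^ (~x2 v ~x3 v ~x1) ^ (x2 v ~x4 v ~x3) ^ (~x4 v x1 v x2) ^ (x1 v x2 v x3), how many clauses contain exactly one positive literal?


A definite clause has exactly one positive literal.
Clause 1: 0 positive -> not definite
Clause 2: 0 positive -> not definite
Clause 3: 1 positive -> definite
Clause 4: 2 positive -> not definite
Clause 5: 3 positive -> not definite
Definite clause count = 1.

1


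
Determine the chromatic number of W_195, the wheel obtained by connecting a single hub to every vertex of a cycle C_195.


W_195 consists of the cycle C_195 together with a hub vertex adjacent to every cycle vertex.
The cycle C_195 needs 3 colors (odd cycle -> 3).
The hub is adjacent to every cycle vertex, so it must receive a new color distinct from all of them.
Chromatic number = 3 + 1 = 4.

4


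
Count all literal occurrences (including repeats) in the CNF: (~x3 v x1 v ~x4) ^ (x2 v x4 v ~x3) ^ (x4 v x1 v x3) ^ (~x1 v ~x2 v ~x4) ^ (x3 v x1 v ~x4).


Clause lengths: 3, 3, 3, 3, 3.
Sum = 3 + 3 + 3 + 3 + 3 = 15.

15


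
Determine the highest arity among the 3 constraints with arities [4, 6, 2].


The arities are: 4, 6, 2.
Scan for the maximum value.
Maximum arity = 6.

6


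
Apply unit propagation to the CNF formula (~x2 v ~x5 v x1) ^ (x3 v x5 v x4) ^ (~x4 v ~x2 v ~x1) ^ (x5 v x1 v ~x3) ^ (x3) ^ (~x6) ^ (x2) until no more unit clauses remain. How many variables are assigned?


Unit propagation repeatedly assigns the literal in any unit clause, then simplifies.
Assignments in order: x3 = T, x6 = F, x2 = T.
No further unit clauses remain.
Total variables assigned = 3.

3


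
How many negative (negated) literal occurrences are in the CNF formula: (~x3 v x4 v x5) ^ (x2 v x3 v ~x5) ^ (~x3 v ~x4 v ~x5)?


Scan each clause for negated literals.
Clause 1: 1 negative; Clause 2: 1 negative; Clause 3: 3 negative.
Total negative literal occurrences = 5.

5


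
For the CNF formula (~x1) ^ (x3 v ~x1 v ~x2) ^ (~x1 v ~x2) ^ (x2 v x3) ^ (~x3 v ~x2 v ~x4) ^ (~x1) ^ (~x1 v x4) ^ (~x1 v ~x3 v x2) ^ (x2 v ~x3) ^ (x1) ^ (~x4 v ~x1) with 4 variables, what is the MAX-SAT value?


Enumerate all 16 truth assignments.
For each, count how many of the 11 clauses are satisfied.
The formula is not fully satisfiable, so the maximum is below 11.
Maximum simultaneously satisfiable clauses = 10.

10


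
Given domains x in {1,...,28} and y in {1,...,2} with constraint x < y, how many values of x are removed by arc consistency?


For the constraint x < y, x needs a supporting value in y's domain.
x can be at most 1 (one less than y's maximum).
Valid x values from domain: 1 out of 28.
Pruned = 28 - 1 = 27.

27


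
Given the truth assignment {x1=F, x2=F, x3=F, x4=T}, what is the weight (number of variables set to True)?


The weight is the number of variables assigned True.
True variables: x4.
Weight = 1.

1


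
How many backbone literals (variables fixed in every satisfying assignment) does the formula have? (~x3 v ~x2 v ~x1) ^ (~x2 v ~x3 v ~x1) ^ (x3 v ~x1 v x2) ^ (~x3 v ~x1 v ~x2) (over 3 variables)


Find all satisfying assignments: 6 model(s).
Check which variables have the same value in every model.
No variable is fixed across all models.
Backbone size = 0.

0


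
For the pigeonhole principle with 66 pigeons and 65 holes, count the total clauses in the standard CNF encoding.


The PHP encoding has two parts:
1) At-least-one-hole clauses: 66 (one per pigeon, each with 65 literals).
2) At-most-one-pigeon-per-hole clauses: 65 holes * C(66,2) = 65 * 2145 = 139425.
Total clauses = 66 + 139425 = 139491.

139491


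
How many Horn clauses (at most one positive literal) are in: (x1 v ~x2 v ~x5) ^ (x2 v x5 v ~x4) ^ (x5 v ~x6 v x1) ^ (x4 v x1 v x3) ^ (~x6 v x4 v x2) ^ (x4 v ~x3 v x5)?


A Horn clause has at most one positive literal.
Clause 1: 1 positive lit(s) -> Horn
Clause 2: 2 positive lit(s) -> not Horn
Clause 3: 2 positive lit(s) -> not Horn
Clause 4: 3 positive lit(s) -> not Horn
Clause 5: 2 positive lit(s) -> not Horn
Clause 6: 2 positive lit(s) -> not Horn
Total Horn clauses = 1.

1


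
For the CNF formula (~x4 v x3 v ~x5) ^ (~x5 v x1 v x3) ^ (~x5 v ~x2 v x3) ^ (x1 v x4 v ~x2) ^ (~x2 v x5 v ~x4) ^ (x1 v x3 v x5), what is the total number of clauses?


Each group enclosed in parentheses joined by ^ is one clause.
Counting the conjuncts: 6 clauses.

6


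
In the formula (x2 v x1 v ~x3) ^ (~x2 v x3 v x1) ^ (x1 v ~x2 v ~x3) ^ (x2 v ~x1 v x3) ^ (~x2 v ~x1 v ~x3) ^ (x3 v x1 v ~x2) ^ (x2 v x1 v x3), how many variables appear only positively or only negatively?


A pure literal appears in only one polarity across all clauses.
No pure literals found.
Count = 0.

0


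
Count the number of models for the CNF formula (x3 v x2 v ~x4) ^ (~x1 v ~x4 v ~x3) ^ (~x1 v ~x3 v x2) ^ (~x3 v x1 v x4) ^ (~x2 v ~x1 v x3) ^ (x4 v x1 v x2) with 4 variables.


Enumerate all 16 truth assignments over 4 variables.
Test each against every clause.
Satisfying assignments found: 6.

6


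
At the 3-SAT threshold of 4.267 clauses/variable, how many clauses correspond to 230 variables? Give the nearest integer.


The 3-SAT phase transition occurs at approximately 4.267 clauses per variable.
m = 4.267 * 230 = 981.41.
Rounded to nearest integer: 981.

981


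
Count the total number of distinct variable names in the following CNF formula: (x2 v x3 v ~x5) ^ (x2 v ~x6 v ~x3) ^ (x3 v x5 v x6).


Identify each distinct variable in the formula.
Variables found: x2, x3, x5, x6.
Total distinct variables = 4.

4


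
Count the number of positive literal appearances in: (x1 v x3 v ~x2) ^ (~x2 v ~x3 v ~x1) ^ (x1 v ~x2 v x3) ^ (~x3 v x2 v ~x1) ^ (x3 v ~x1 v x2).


Scan each clause for unnegated literals.
Clause 1: 2 positive; Clause 2: 0 positive; Clause 3: 2 positive; Clause 4: 1 positive; Clause 5: 2 positive.
Total positive literal occurrences = 7.

7


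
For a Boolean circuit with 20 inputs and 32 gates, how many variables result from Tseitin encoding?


The Tseitin transformation introduces one auxiliary variable per gate.
Total variables = inputs + gates = 20 + 32 = 52.

52


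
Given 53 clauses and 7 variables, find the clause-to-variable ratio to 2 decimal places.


Clause-to-variable ratio = clauses / variables.
53 / 7 = 7.57.

7.57


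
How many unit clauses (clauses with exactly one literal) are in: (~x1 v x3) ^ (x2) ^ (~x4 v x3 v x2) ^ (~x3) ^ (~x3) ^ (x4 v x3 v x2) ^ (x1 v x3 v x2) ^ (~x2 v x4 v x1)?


A unit clause contains exactly one literal.
Unit clauses found: (x2), (~x3), (~x3).
Count = 3.

3


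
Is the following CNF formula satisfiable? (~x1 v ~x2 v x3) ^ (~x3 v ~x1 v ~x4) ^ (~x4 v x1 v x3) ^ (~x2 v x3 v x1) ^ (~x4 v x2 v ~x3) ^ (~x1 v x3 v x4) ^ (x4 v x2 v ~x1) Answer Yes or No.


Check all 16 possible truth assignments.
Number of satisfying assignments found: 6.
The formula is satisfiable.

Yes


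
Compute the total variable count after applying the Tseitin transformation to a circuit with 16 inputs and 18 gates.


The Tseitin transformation introduces one auxiliary variable per gate.
Total variables = inputs + gates = 16 + 18 = 34.

34


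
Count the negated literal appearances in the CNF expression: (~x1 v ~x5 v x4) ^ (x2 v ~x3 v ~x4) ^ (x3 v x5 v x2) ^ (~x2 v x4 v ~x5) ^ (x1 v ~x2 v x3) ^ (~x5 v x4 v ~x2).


Scan each clause for negated literals.
Clause 1: 2 negative; Clause 2: 2 negative; Clause 3: 0 negative; Clause 4: 2 negative; Clause 5: 1 negative; Clause 6: 2 negative.
Total negative literal occurrences = 9.

9


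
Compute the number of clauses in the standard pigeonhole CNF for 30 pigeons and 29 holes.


The PHP encoding has two parts:
1) At-least-one-hole clauses: 30 (one per pigeon, each with 29 literals).
2) At-most-one-pigeon-per-hole clauses: 29 holes * C(30,2) = 29 * 435 = 12615.
Total clauses = 30 + 12615 = 12645.

12645


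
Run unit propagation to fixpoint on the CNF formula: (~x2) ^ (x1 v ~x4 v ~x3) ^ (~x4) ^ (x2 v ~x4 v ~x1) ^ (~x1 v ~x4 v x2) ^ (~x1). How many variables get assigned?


Unit propagation repeatedly assigns the literal in any unit clause, then simplifies.
Assignments in order: x2 = F, x4 = F, x1 = F.
No further unit clauses remain.
Total variables assigned = 3.

3


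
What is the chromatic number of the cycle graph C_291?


An odd cycle cannot be 2-colored: alternating two colors around the cycle returns to the start with a conflict.
Since 291 is odd, three colors are required (and three suffice).
Chromatic number = 3.

3


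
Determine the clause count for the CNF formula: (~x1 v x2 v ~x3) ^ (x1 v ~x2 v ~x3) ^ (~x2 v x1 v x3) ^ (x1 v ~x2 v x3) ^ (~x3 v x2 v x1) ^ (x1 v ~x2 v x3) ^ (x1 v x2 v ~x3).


Each group enclosed in parentheses joined by ^ is one clause.
Counting the conjuncts: 7 clauses.

7


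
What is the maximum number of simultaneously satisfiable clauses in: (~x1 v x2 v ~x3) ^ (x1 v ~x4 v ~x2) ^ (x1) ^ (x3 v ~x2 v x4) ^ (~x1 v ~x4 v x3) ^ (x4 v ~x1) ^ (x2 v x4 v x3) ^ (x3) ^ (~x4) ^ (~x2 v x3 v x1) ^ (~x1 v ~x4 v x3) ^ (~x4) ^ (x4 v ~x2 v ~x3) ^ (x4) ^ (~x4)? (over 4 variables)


Enumerate all 16 truth assignments.
For each, count how many of the 15 clauses are satisfied.
The formula is not fully satisfiable, so the maximum is below 15.
Maximum simultaneously satisfiable clauses = 13.

13


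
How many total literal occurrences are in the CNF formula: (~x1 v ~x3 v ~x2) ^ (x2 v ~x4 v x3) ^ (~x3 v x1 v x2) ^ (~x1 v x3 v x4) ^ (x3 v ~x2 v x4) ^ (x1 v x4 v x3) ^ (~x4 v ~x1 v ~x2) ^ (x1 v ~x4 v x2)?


Clause lengths: 3, 3, 3, 3, 3, 3, 3, 3.
Sum = 3 + 3 + 3 + 3 + 3 + 3 + 3 + 3 = 24.

24


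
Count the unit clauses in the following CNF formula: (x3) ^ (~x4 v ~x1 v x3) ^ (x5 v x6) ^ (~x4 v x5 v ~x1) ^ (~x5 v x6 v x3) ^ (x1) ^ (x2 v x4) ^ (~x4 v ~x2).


A unit clause contains exactly one literal.
Unit clauses found: (x3), (x1).
Count = 2.

2


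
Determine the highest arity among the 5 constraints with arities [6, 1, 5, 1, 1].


The arities are: 6, 1, 5, 1, 1.
Scan for the maximum value.
Maximum arity = 6.

6


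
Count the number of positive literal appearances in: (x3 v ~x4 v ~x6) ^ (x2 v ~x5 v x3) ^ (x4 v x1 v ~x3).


Scan each clause for unnegated literals.
Clause 1: 1 positive; Clause 2: 2 positive; Clause 3: 2 positive.
Total positive literal occurrences = 5.

5


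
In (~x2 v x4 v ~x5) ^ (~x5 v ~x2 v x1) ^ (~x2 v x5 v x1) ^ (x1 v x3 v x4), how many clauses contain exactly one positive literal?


A definite clause has exactly one positive literal.
Clause 1: 1 positive -> definite
Clause 2: 1 positive -> definite
Clause 3: 2 positive -> not definite
Clause 4: 3 positive -> not definite
Definite clause count = 2.

2


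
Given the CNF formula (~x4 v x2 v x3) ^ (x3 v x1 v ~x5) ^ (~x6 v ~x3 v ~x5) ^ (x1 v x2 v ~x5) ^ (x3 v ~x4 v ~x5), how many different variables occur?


Identify each distinct variable in the formula.
Variables found: x1, x2, x3, x4, x5, x6.
Total distinct variables = 6.

6


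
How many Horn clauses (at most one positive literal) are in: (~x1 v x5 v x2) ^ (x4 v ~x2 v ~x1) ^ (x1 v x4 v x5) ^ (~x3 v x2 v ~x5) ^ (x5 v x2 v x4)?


A Horn clause has at most one positive literal.
Clause 1: 2 positive lit(s) -> not Horn
Clause 2: 1 positive lit(s) -> Horn
Clause 3: 3 positive lit(s) -> not Horn
Clause 4: 1 positive lit(s) -> Horn
Clause 5: 3 positive lit(s) -> not Horn
Total Horn clauses = 2.

2


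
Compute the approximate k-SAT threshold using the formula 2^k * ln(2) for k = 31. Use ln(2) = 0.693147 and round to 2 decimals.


Using the asymptotic formula: threshold ~ 2^k * ln(2).
2^31 = 2147483648.
2147483648 * 0.693147 = 1488521848.16.

1488521848.16


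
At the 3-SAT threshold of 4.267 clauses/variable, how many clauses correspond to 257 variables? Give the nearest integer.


The 3-SAT phase transition occurs at approximately 4.267 clauses per variable.
m = 4.267 * 257 = 1096.619.
Rounded to nearest integer: 1097.

1097


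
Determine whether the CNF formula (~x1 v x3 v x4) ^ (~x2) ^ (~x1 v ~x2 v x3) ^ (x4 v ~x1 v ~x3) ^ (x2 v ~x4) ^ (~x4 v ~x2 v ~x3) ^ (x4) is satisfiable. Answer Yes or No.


Check all 16 possible truth assignments.
Number of satisfying assignments found: 0.
The formula is unsatisfiable.

No


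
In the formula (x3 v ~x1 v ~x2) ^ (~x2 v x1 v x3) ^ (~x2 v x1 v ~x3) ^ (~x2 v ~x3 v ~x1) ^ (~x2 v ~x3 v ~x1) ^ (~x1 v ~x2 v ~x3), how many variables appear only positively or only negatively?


A pure literal appears in only one polarity across all clauses.
Pure literals: x2 (negative only).
Count = 1.

1


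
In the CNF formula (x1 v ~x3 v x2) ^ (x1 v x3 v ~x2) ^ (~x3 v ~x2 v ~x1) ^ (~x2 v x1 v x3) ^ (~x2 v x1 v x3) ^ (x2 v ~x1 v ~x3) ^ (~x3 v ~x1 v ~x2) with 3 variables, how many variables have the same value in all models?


Find all satisfying assignments: 4 model(s).
Check which variables have the same value in every model.
No variable is fixed across all models.
Backbone size = 0.

0


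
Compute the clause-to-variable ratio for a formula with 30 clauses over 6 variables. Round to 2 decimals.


Clause-to-variable ratio = clauses / variables.
30 / 6 = 5.0.

5.0


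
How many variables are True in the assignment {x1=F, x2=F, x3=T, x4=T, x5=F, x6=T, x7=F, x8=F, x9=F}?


The weight is the number of variables assigned True.
True variables: x3, x4, x6.
Weight = 3.

3


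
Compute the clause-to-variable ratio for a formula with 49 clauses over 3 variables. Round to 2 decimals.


Clause-to-variable ratio = clauses / variables.
49 / 3 = 16.33.

16.33


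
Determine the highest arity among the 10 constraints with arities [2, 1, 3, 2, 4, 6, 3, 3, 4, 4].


The arities are: 2, 1, 3, 2, 4, 6, 3, 3, 4, 4.
Scan for the maximum value.
Maximum arity = 6.

6


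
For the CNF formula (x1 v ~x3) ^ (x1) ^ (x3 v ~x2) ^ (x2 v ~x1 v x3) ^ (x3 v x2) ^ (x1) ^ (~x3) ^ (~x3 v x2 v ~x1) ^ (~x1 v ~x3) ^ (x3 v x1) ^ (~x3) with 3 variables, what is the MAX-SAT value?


Enumerate all 8 truth assignments.
For each, count how many of the 11 clauses are satisfied.
The formula is not fully satisfiable, so the maximum is below 11.
Maximum simultaneously satisfiable clauses = 10.

10


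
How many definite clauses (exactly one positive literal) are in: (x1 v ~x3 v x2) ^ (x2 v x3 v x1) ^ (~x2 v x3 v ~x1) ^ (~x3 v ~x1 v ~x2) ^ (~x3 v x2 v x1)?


A definite clause has exactly one positive literal.
Clause 1: 2 positive -> not definite
Clause 2: 3 positive -> not definite
Clause 3: 1 positive -> definite
Clause 4: 0 positive -> not definite
Clause 5: 2 positive -> not definite
Definite clause count = 1.

1


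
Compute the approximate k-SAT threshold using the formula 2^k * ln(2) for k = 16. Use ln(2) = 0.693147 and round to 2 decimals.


Using the asymptotic formula: threshold ~ 2^k * ln(2).
2^16 = 65536.
65536 * 0.693147 = 45426.08.

45426.08


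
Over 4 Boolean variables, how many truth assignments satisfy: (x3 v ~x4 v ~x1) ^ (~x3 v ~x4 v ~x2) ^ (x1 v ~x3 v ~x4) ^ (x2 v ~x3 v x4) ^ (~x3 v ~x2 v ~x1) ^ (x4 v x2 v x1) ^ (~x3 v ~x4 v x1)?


Enumerate all 16 truth assignments over 4 variables.
Test each against every clause.
Satisfying assignments found: 7.

7


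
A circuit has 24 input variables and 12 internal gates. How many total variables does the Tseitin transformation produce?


The Tseitin transformation introduces one auxiliary variable per gate.
Total variables = inputs + gates = 24 + 12 = 36.

36


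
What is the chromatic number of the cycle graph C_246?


A cycle on an even number of vertices is bipartite: alternate two colors around the cycle.
Since 246 is even, two colors suffice, and at least two are needed because the graph has edges.
Chromatic number = 2.

2


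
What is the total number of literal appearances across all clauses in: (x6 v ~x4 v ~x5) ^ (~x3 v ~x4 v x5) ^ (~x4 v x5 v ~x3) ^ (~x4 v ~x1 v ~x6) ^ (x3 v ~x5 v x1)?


Clause lengths: 3, 3, 3, 3, 3.
Sum = 3 + 3 + 3 + 3 + 3 = 15.

15


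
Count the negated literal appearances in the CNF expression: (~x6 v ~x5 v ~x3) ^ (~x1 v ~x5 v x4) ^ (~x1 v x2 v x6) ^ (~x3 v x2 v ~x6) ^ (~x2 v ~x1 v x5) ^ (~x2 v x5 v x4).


Scan each clause for negated literals.
Clause 1: 3 negative; Clause 2: 2 negative; Clause 3: 1 negative; Clause 4: 2 negative; Clause 5: 2 negative; Clause 6: 1 negative.
Total negative literal occurrences = 11.

11


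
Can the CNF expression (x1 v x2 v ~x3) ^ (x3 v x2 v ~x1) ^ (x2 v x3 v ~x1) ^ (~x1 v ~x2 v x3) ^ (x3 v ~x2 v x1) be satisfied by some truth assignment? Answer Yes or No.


Check all 8 possible truth assignments.
Number of satisfying assignments found: 4.
The formula is satisfiable.

Yes


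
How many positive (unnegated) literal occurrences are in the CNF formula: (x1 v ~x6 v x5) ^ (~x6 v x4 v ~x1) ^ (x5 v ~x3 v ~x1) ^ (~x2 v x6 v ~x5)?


Scan each clause for unnegated literals.
Clause 1: 2 positive; Clause 2: 1 positive; Clause 3: 1 positive; Clause 4: 1 positive.
Total positive literal occurrences = 5.

5


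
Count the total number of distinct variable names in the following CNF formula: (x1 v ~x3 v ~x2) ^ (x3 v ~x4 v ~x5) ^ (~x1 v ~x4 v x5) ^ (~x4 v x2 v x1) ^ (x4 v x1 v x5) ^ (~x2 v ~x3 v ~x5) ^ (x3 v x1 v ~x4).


Identify each distinct variable in the formula.
Variables found: x1, x2, x3, x4, x5.
Total distinct variables = 5.

5


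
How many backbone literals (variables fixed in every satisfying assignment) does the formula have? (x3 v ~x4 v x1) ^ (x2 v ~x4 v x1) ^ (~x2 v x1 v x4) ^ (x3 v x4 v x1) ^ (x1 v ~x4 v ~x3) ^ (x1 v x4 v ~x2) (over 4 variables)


Find all satisfying assignments: 9 model(s).
Check which variables have the same value in every model.
No variable is fixed across all models.
Backbone size = 0.

0


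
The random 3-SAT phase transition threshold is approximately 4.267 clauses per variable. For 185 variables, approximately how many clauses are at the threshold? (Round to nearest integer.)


The 3-SAT phase transition occurs at approximately 4.267 clauses per variable.
m = 4.267 * 185 = 789.395.
Rounded to nearest integer: 789.

789


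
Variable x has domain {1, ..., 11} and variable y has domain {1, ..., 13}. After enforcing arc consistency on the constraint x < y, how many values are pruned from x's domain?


For the constraint x < y, x needs a supporting value in y's domain.
x can be at most 12 (one less than y's maximum).
Valid x values from domain: 11 out of 11.
Pruned = 11 - 11 = 0.

0


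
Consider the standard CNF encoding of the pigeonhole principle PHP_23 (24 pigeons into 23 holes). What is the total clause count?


The PHP encoding has two parts:
1) At-least-one-hole clauses: 24 (one per pigeon, each with 23 literals).
2) At-most-one-pigeon-per-hole clauses: 23 holes * C(24,2) = 23 * 276 = 6348.
Total clauses = 24 + 6348 = 6372.

6372


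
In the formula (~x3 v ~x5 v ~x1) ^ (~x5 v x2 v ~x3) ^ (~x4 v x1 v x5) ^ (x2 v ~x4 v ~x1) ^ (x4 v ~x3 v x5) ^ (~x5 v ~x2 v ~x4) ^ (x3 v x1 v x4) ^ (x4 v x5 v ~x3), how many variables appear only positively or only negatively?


A pure literal appears in only one polarity across all clauses.
No pure literals found.
Count = 0.

0


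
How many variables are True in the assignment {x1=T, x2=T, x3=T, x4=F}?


The weight is the number of variables assigned True.
True variables: x1, x2, x3.
Weight = 3.

3


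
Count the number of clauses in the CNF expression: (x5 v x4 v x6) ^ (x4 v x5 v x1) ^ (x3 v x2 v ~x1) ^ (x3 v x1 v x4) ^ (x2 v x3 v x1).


Each group enclosed in parentheses joined by ^ is one clause.
Counting the conjuncts: 5 clauses.

5


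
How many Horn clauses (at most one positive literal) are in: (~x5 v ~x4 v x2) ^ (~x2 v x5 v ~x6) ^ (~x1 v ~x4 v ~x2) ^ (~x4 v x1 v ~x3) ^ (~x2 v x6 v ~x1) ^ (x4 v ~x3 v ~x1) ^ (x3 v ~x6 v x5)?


A Horn clause has at most one positive literal.
Clause 1: 1 positive lit(s) -> Horn
Clause 2: 1 positive lit(s) -> Horn
Clause 3: 0 positive lit(s) -> Horn
Clause 4: 1 positive lit(s) -> Horn
Clause 5: 1 positive lit(s) -> Horn
Clause 6: 1 positive lit(s) -> Horn
Clause 7: 2 positive lit(s) -> not Horn
Total Horn clauses = 6.

6


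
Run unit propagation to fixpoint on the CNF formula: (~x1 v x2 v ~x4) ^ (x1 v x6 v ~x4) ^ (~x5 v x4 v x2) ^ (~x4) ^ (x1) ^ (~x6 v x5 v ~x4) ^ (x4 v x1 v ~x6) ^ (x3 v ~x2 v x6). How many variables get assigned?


Unit propagation repeatedly assigns the literal in any unit clause, then simplifies.
Assignments in order: x4 = F, x1 = T.
No further unit clauses remain.
Total variables assigned = 2.

2


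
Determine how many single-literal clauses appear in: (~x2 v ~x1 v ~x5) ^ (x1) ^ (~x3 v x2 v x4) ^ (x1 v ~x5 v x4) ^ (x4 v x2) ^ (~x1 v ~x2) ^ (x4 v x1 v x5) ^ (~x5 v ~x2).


A unit clause contains exactly one literal.
Unit clauses found: (x1).
Count = 1.

1


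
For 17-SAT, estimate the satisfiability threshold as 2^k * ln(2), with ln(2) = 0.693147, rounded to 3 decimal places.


Using the asymptotic formula: threshold ~ 2^k * ln(2).
2^17 = 131072.
131072 * 0.693147 = 90852.164.

90852.164


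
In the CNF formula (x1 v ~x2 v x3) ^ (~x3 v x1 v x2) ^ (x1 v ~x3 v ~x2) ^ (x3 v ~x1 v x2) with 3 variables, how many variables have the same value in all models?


Find all satisfying assignments: 4 model(s).
Check which variables have the same value in every model.
No variable is fixed across all models.
Backbone size = 0.

0


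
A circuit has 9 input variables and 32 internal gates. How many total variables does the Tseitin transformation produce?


The Tseitin transformation introduces one auxiliary variable per gate.
Total variables = inputs + gates = 9 + 32 = 41.

41


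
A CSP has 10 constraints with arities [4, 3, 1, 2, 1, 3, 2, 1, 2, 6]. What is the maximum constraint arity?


The arities are: 4, 3, 1, 2, 1, 3, 2, 1, 2, 6.
Scan for the maximum value.
Maximum arity = 6.

6


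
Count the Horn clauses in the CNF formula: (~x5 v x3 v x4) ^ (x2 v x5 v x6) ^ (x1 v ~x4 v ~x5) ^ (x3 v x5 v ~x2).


A Horn clause has at most one positive literal.
Clause 1: 2 positive lit(s) -> not Horn
Clause 2: 3 positive lit(s) -> not Horn
Clause 3: 1 positive lit(s) -> Horn
Clause 4: 2 positive lit(s) -> not Horn
Total Horn clauses = 1.

1
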